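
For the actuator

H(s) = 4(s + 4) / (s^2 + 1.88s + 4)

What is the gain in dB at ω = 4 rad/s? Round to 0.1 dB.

4.1 dB

At s = jω = j4:
zero (s+4): 4 + j4 → |·| = √(4²+4²) = √32 ≈ 5.6569, ∠ = arctan(4/4) ≈ 45.00°
quadratic: (j4)² + 1.88·j4 + 4 = -12 + j7.52 → |·| ≈ 14.162, ∠ ≈ 147.93°
|H| = 4 · 5.6569 / 14.162 ≈ 1.5978
Gain = 20 log₁₀(1.5978) ≈ 4.07 dB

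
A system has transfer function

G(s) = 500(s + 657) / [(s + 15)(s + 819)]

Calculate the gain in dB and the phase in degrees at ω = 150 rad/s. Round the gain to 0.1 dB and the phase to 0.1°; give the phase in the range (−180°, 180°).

At s = jω = j150:
zero (s+657): 657 + j150 → |·| = √(657²+150²) = √454149 ≈ 673.91, ∠ = arctan(150/657) ≈ 12.86°
pole (s+15): 15 + j150 → |·| = √(15²+150²) = √22725 ≈ 150.75, ∠ = arctan(150/15) ≈ 84.29°
pole (s+819): 819 + j150 → |·| = √(819²+150²) = √693261 ≈ 832.62, ∠ = arctan(150/819) ≈ 10.38°
|G| = 500 · 673.91 / 1.2552e+05 ≈ 2.6845
Gain = 20 log₁₀(2.6845) ≈ 8.58 dB
∠G = 12.86° − 94.67° = -81.81°

8.6 dB, -81.8°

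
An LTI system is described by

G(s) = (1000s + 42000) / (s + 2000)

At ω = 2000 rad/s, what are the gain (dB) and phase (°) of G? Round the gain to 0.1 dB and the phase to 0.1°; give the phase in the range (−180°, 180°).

Substitute s = j2000:
Numerator: 1000(j2000) + 42000 = 42000 + j2000000
Denominator: (j2000) + 2000 = 2000 + j2000
|N| = √(42000² + 2000000²) ≈ 2.0004e+06, ∠N ≈ 88.80°
|D| = √(2000² + 2000²) ≈ 2828.4, ∠D ≈ 45.00°
|G| = 2.0004e+06 / 2828.4 ≈ 707.25
Gain = 20 log₁₀(707.25) ≈ 56.99 dB
∠G = 88.80° − 45.00° = 43.80°

57.0 dB, 43.8°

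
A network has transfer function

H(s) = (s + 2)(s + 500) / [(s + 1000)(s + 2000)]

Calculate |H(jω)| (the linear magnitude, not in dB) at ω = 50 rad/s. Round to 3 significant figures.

At s = jω = j50:
zero (s+2): 2 + j50 → |·| = √(2²+50²) = √2504 ≈ 50.04, ∠ = arctan(50/2) ≈ 87.71°
zero (s+500): 500 + j50 → |·| = √(500²+50²) = √252500 ≈ 502.49, ∠ = arctan(50/500) ≈ 5.71°
pole (s+1000): 1000 + j50 → |·| = √(1000²+50²) = √1002500 ≈ 1001.2, ∠ = arctan(50/1000) ≈ 2.86°
pole (s+2000): 2000 + j50 → |·| = √(2000²+50²) = √4002500 ≈ 2000.6, ∠ = arctan(50/2000) ≈ 1.43°
|H| = 1 · 25145 / 2.003e+06 ≈ 0.012554

0.0126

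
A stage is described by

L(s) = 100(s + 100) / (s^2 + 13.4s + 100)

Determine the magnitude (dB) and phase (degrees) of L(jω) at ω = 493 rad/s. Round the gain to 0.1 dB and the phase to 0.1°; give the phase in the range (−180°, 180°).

-13.7 dB, -99.9°

At s = jω = j493:
zero (s+100): 100 + j493 → |·| = √(100²+493²) = √253049 ≈ 503.04, ∠ = arctan(493/100) ≈ 78.53°
quadratic: (j493)² + 13.4·j493 + 100 = -242949 + j6606.2 → |·| ≈ 2.4304e+05, ∠ ≈ 178.44°
|L| = 100 · 503.04 / 2.4304e+05 ≈ 0.20698
Gain = 20 log₁₀(0.20698) ≈ -13.68 dB
∠L = 78.53° − 178.44° = -99.91°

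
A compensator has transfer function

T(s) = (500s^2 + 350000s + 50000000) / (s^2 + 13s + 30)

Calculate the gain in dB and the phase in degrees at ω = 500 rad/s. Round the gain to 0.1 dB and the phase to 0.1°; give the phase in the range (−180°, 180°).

Substitute s = j500:
Numerator: 500(j500)^2 + 350000(j500) + 50000000 = -75000000 + j175000000
Denominator: (j500)^2 + 13(j500) + 30 = -249970 + j6500
|N| = √(75000000² + 175000000²) ≈ 1.9039e+08, ∠N ≈ 113.20°
|D| = √(249970² + 6500²) ≈ 2.5005e+05, ∠D ≈ 178.51°
|T| = 1.9039e+08 / 2.5005e+05 ≈ 761.41
Gain = 20 log₁₀(761.41) ≈ 57.63 dB
∠T = 113.20° − 178.51° = -65.31°

57.6 dB, -65.3°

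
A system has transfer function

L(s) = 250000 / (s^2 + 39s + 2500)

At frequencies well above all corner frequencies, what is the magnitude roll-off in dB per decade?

-40 dB/decade

Each pole contributes −20 dB/decade at high frequency; each zero contributes +20 dB/decade.
Net: 0 zero(s) − 2 pole(s) → -40 dB/decade.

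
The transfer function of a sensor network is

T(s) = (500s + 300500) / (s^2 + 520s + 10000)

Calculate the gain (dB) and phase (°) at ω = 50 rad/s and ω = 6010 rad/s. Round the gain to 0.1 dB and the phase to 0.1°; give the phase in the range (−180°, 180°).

ω = 50: 20.9 dB, -69.2°; ω = 6010: -21.6 dB, -90.8°

Substitute s = j50:
Numerator: 500(j50) + 300500 = 300500 + j25000
Denominator: (j50)^2 + 520(j50) + 10000 = 7500 + j26000
|N| = √(300500² + 25000²) ≈ 3.0154e+05, ∠N ≈ 4.76°
|D| = √(7500² + 26000²) ≈ 27060, ∠D ≈ 73.91°
|T| = 3.0154e+05 / 27060 ≈ 11.143
Gain = 20 log₁₀(11.143) ≈ 20.94 dB
∠T = 4.76° − 73.91° = -69.15°

Substitute s = j6010:
Numerator: 500(j6010) + 300500 = 300500 + j3005000
Denominator: (j6010)^2 + 520(j6010) + 10000 = -36110100 + j3125200
|N| = √(300500² + 3005000²) ≈ 3.02e+06, ∠N ≈ 84.29°
|D| = √(36110100² + 3125200²) ≈ 3.6245e+07, ∠D ≈ 175.05°
|T| = 3.02e+06 / 3.6245e+07 ≈ 0.083322
Gain = 20 log₁₀(0.083322) ≈ -21.58 dB
∠T = 84.29° − 175.05° = -90.76°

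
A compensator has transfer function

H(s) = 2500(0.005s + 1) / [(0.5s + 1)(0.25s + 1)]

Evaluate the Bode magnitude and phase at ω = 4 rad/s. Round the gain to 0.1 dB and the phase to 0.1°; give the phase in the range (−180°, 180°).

At ω = 4 rad/s:
zero (1 + j4·0.005) = 1 + j0.02 → |·| ≈ 1.0002, ∠ ≈ 1.15°
pole (1 + j4·0.5) = 1 + j2 → |·| ≈ 2.2361, ∠ ≈ 63.43°
pole (1 + j4·0.25) = 1 + j1 → |·| ≈ 1.4142, ∠ ≈ 45.00°
|H| = 2500 · 1.0002 / (2.2361 · 1.4142) ≈ 790.72
Gain = 20 log₁₀(790.72) ≈ 57.96 dB
∠H = (1.15°) − (63.43° + 45.00°) = -107.28°

58.0 dB, -107.3°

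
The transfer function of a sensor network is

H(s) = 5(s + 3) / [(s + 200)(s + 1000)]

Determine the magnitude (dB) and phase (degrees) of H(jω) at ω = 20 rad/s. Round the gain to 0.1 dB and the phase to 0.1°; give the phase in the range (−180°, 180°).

At s = jω = j20:
zero (s+3): 3 + j20 → |·| = √(3²+20²) = √409 ≈ 20.224, ∠ = arctan(20/3) ≈ 81.47°
pole (s+200): 200 + j20 → |·| = √(200²+20²) = √40400 ≈ 201, ∠ = arctan(20/200) ≈ 5.71°
pole (s+1000): 1000 + j20 → |·| = √(1000²+20²) = √1000400 ≈ 1000.2, ∠ = arctan(20/1000) ≈ 1.15°
|H| = 5 · 20.224 / 2.0104e+05 ≈ 0.00050298
Gain = 20 log₁₀(0.00050298) ≈ -65.97 dB
∠H = 81.47° − 6.86° = 74.61°

-66.0 dB, 74.6°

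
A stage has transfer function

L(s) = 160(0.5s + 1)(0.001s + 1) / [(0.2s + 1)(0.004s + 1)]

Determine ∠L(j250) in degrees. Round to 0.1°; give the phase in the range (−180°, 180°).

-30.3°

At ω = 250 rad/s:
zero (1 + j250·0.5) = 1 + j125 → |·| ≈ 125, ∠ ≈ 89.54°
zero (1 + j250·0.001) = 1 + j0.25 → |·| ≈ 1.0308, ∠ ≈ 14.04°
pole (1 + j250·0.2) = 1 + j50 → |·| ≈ 50.01, ∠ ≈ 88.85°
pole (1 + j250·0.004) = 1 + j1 → |·| ≈ 1.4142, ∠ ≈ 45.00°
∠L = (89.54° + 14.04°) − (88.85° + 45.00°) = -30.27°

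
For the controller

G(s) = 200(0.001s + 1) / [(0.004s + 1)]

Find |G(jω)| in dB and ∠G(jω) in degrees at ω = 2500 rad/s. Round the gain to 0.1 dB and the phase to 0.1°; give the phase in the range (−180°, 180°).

34.6 dB, -16.1°

At ω = 2500 rad/s:
zero (1 + j2500·0.001) = 1 + j2.5 → |·| ≈ 2.6926, ∠ ≈ 68.20°
pole (1 + j2500·0.004) = 1 + j10 → |·| ≈ 10.05, ∠ ≈ 84.29°
|G| = 200 · 2.6926 / (10.05) ≈ 53.584
Gain = 20 log₁₀(53.584) ≈ 34.58 dB
∠G = (68.20°) − (84.29°) = -16.09°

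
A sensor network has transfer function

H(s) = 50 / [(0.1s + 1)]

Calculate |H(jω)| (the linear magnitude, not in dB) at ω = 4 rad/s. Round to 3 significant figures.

46.4

At ω = 4 rad/s:
pole (1 + j4·0.1) = 1 + j0.4 → |·| ≈ 1.077, ∠ ≈ 21.80°
|H| = 50 · 1 / (1.077) ≈ 46.425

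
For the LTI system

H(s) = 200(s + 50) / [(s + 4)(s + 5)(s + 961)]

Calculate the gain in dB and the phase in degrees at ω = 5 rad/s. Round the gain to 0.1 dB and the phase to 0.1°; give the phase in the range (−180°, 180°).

-12.7 dB, -90.9°

At s = jω = j5:
zero (s+50): 50 + j5 → |·| = √(50²+5²) = √2525 ≈ 50.249, ∠ = arctan(5/50) ≈ 5.71°
pole (s+4): 4 + j5 → |·| = √(4²+5²) = √41 ≈ 6.4031, ∠ = arctan(5/4) ≈ 51.34°
pole (s+5): 5 + j5 → |·| = √(5²+5²) = √50 ≈ 7.0711, ∠ = arctan(5/5) ≈ 45.00°
pole (s+961): 961 + j5 → |·| = √(961²+5²) = √923546 ≈ 961.01, ∠ = arctan(5/961) ≈ 0.30°
|H| = 200 · 50.249 / 43512 ≈ 0.23097
Gain = 20 log₁₀(0.23097) ≈ -12.73 dB
∠H = 5.71° − 96.64° = -90.93°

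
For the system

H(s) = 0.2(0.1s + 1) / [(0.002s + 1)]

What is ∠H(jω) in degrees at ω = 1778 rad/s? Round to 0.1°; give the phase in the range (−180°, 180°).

15.4°

At ω = 1778 rad/s:
zero (1 + j1778·0.1) = 1 + j177.8 → |·| ≈ 177.8, ∠ ≈ 89.68°
pole (1 + j1778·0.002) = 1 + j3.556 → |·| ≈ 3.6939, ∠ ≈ 74.29°
∠H = (89.68°) − (74.29°) = 15.39°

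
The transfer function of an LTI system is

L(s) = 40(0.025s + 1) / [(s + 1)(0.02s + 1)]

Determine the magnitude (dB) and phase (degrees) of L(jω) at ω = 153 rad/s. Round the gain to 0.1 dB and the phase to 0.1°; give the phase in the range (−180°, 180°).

At ω = 153 rad/s:
zero (1 + j153·0.025) = 1 + j3.825 → |·| ≈ 3.9536, ∠ ≈ 75.35°
pole (1 + j153·1) = 1 + j153 → |·| ≈ 153, ∠ ≈ 89.63°
pole (1 + j153·0.02) = 1 + j3.06 → |·| ≈ 3.2193, ∠ ≈ 71.90°
|L| = 40 · 3.9536 / (153 · 3.2193) ≈ 0.32107
Gain = 20 log₁₀(0.32107) ≈ -9.87 dB
∠L = (75.35°) − (89.63° + 71.90°) = -86.18°

-9.9 dB, -86.2°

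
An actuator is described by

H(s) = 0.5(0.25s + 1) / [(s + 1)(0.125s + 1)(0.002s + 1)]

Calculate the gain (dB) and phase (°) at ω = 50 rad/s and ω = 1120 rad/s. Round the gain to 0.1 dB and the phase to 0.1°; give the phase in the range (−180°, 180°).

ω = 50: -34.1 dB, -90.0°; ω = 1120: -68.8 dB, -155.7°

At ω = 50 rad/s:
zero (1 + j50·0.25) = 1 + j12.5 → |·| ≈ 12.54, ∠ ≈ 85.43°
pole (1 + j50·1) = 1 + j50 → |·| ≈ 50.01, ∠ ≈ 88.85°
pole (1 + j50·0.125) = 1 + j6.25 → |·| ≈ 6.3295, ∠ ≈ 80.91°
pole (1 + j50·0.002) = 1 + j0.1 → |·| ≈ 1.005, ∠ ≈ 5.71°
|H| = 0.5 · 12.54 / (50.01 · 6.3295 · 1.005) ≈ 0.019709
Gain = 20 log₁₀(0.019709) ≈ -34.11 dB
∠H = (85.43°) − (88.85° + 80.91° + 5.71°) = -90.04°

At ω = 1120 rad/s:
zero (1 + j1120·0.25) = 1 + j280 → |·| ≈ 280, ∠ ≈ 89.80°
pole (1 + j1120·1) = 1 + j1120 → |·| ≈ 1120, ∠ ≈ 89.95°
pole (1 + j1120·0.125) = 1 + j140 → |·| ≈ 140, ∠ ≈ 89.59°
pole (1 + j1120·0.002) = 1 + j2.24 → |·| ≈ 2.4531, ∠ ≈ 65.94°
|H| = 0.5 · 280 / (1120 · 140 · 2.4531) ≈ 0.00036397
Gain = 20 log₁₀(0.00036397) ≈ -68.78 dB
∠H = (89.80°) − (89.95° + 89.59° + 65.94°) = -155.68°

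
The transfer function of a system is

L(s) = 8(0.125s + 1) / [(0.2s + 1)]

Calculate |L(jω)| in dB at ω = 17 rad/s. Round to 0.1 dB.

14.5 dB

At ω = 17 rad/s:
zero (1 + j17·0.125) = 1 + j2.125 → |·| ≈ 2.3485, ∠ ≈ 64.80°
pole (1 + j17·0.2) = 1 + j3.4 → |·| ≈ 3.544, ∠ ≈ 73.61°
|L| = 8 · 2.3485 / (3.544) ≈ 5.3014
Gain = 20 log₁₀(5.3014) ≈ 14.49 dB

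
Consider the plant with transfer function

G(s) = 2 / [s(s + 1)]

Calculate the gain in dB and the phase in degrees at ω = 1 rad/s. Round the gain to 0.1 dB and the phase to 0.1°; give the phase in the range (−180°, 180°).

At s = jω = j1:
pole (s+1): 1 + j1 → |·| = √(1²+1²) = √2 ≈ 1.4142, ∠ = arctan(1/1) ≈ 45.00°
pole at origin: |s| = 1, ∠ = 90.00° (in denominator)
|G| = 2 / 1.4142 ≈ 1.4142
Gain = 20 log₁₀(1.4142) ≈ 3.01 dB
∠G = 0.00° − 135.00° = -135.00°

3.0 dB, -135.0°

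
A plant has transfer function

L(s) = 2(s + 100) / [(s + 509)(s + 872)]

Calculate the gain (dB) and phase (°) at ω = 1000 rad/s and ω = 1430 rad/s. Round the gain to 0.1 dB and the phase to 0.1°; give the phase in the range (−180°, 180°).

ω = 1000: -57.4 dB, -27.6°; ω = 1430: -59.0 dB, -43.0°

At s = jω = j1000:
zero (s+100): 100 + j1000 → |·| = √(100²+1000²) = √1010000 ≈ 1005, ∠ = arctan(1000/100) ≈ 84.29°
pole (s+509): 509 + j1000 → |·| = √(509²+1000²) = √1259081 ≈ 1122.1, ∠ = arctan(1000/509) ≈ 63.02°
pole (s+872): 872 + j1000 → |·| = √(872²+1000²) = √1760384 ≈ 1326.8, ∠ = arctan(1000/872) ≈ 48.91°
|L| = 2 · 1005 / 1.4888e+06 ≈ 0.0013501
Gain = 20 log₁₀(0.0013501) ≈ -57.39 dB
∠L = 84.29° − 111.93° = -27.64°

At s = jω = j1430:
zero (s+100): 100 + j1430 → |·| = √(100²+1430²) = √2054900 ≈ 1433.5, ∠ = arctan(1430/100) ≈ 86.00°
pole (s+509): 509 + j1430 → |·| = √(509²+1430²) = √2303981 ≈ 1517.9, ∠ = arctan(1430/509) ≈ 70.41°
pole (s+872): 872 + j1430 → |·| = √(872²+1430²) = √2805284 ≈ 1674.9, ∠ = arctan(1430/872) ≈ 58.63°
|L| = 2 · 1433.5 / 2.5423e+06 ≈ 0.0011277
Gain = 20 log₁₀(0.0011277) ≈ -58.96 dB
∠L = 86.00° − 129.04° = -43.04°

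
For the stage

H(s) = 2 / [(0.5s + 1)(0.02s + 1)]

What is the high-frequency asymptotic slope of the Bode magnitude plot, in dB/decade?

-40 dB/decade

Each pole contributes −20 dB/decade at high frequency; each zero contributes +20 dB/decade.
Net: 0 zero(s) − 2 pole(s) → -40 dB/decade.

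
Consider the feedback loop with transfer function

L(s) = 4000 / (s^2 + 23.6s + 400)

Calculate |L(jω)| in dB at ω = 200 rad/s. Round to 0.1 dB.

-20.0 dB

At s = jω = j200:
quadratic: (j200)² + 23.6·j200 + 400 = -39600 + j4720 → |·| ≈ 39880, ∠ ≈ 173.20°
|L| = 4000 / 39880 ≈ 0.1003
Gain = 20 log₁₀(0.1003) ≈ -19.97 dB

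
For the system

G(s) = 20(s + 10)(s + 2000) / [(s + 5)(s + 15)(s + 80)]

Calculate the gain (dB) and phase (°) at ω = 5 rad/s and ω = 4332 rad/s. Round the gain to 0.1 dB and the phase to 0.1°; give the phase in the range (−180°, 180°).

ω = 5: 34.0 dB, -40.3°; ω = 4332: -45.9 dB, -113.6°

At s = jω = j5:
zero (s+10): 10 + j5 → |·| = √(10²+5²) = √125 ≈ 11.18, ∠ = arctan(5/10) ≈ 26.57°
zero (s+2000): 2000 + j5 → |·| = √(2000²+5²) = √4000025 ≈ 2000, ∠ = arctan(5/2000) ≈ 0.14°
pole (s+5): 5 + j5 → |·| = √(5²+5²) = √50 ≈ 7.0711, ∠ = arctan(5/5) ≈ 45.00°
pole (s+15): 15 + j5 → |·| = √(15²+5²) = √250 ≈ 15.811, ∠ = arctan(5/15) ≈ 18.43°
pole (s+80): 80 + j5 → |·| = √(80²+5²) = √6425 ≈ 80.156, ∠ = arctan(5/80) ≈ 3.58°
|G| = 20 · 22360 / 8961.5 ≈ 49.902
Gain = 20 log₁₀(49.902) ≈ 33.96 dB
∠G = 26.71° − 67.01° = -40.30°

At s = jω = j4332:
zero (s+10): 10 + j4332 → |·| = √(10²+4332²) = √18766324 ≈ 4332, ∠ = arctan(4332/10) ≈ 89.87°
zero (s+2000): 2000 + j4332 → |·| = √(2000²+4332²) = √22766224 ≈ 4771.4, ∠ = arctan(4332/2000) ≈ 65.22°
pole (s+5): 5 + j4332 → |·| = √(5²+4332²) = √18766249 ≈ 4332, ∠ = arctan(4332/5) ≈ 89.93°
pole (s+15): 15 + j4332 → |·| = √(15²+4332²) = √18766449 ≈ 4332, ∠ = arctan(4332/15) ≈ 89.80°
pole (s+80): 80 + j4332 → |·| = √(80²+4332²) = √18772624 ≈ 4332.7, ∠ = arctan(4332/80) ≈ 88.94°
|G| = 20 · 2.067e+07 / 8.1308e+10 ≈ 0.0050844
Gain = 20 log₁₀(0.0050844) ≈ -45.88 dB
∠G = 155.09° − 268.67° = -113.58°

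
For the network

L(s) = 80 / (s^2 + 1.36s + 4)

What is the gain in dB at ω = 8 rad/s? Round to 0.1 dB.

2.4 dB

At s = jω = j8:
quadratic: (j8)² + 1.36·j8 + 4 = -60 + j10.88 → |·| ≈ 60.978, ∠ ≈ 169.72°
|L| = 80 / 60.978 ≈ 1.3119
Gain = 20 log₁₀(1.3119) ≈ 2.36 dB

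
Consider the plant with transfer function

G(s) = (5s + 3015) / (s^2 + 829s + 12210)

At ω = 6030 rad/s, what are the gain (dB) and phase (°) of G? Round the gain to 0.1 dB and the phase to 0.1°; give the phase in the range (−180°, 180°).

-61.7 dB, -87.9°

Substitute s = j6030:
Numerator: 5(j6030) + 3015 = 3015 + j30150
Denominator: (j6030)^2 + 829(j6030) + 12210 = -36348690 + j4998870
|N| = √(3015² + 30150²) ≈ 30300, ∠N ≈ 84.29°
|D| = √(36348690² + 4998870²) ≈ 3.6691e+07, ∠D ≈ 172.17°
|G| = 30300 / 3.6691e+07 ≈ 0.00082582
Gain = 20 log₁₀(0.00082582) ≈ -61.66 dB
∠G = 84.29° − 172.17° = -87.88°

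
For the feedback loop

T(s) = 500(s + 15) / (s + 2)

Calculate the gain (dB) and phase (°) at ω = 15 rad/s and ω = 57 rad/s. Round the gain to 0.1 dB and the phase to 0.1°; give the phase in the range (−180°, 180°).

At s = jω = j15:
zero (s+15): 15 + j15 → |·| = √(15²+15²) = √450 ≈ 21.213, ∠ = arctan(15/15) ≈ 45.00°
pole (s+2): 2 + j15 → |·| = √(2²+15²) = √229 ≈ 15.133, ∠ = arctan(15/2) ≈ 82.41°
|T| = 500 · 21.213 / 15.133 ≈ 700.89
Gain = 20 log₁₀(700.89) ≈ 56.91 dB
∠T = 45.00° − 82.41° = -37.41°

At s = jω = j57:
zero (s+15): 15 + j57 → |·| = √(15²+57²) = √3474 ≈ 58.941, ∠ = arctan(57/15) ≈ 75.26°
pole (s+2): 2 + j57 → |·| = √(2²+57²) = √3253 ≈ 57.035, ∠ = arctan(57/2) ≈ 87.99°
|T| = 500 · 58.941 / 57.035 ≈ 516.71
Gain = 20 log₁₀(516.71) ≈ 54.26 dB
∠T = 75.26° − 87.99° = -12.73°

ω = 15: 56.9 dB, -37.4°; ω = 57: 54.3 dB, -12.7°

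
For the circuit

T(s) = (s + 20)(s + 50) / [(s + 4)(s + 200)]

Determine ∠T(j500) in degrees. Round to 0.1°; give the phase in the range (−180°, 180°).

At s = jω = j500:
zero (s+20): 20 + j500 → |·| = √(20²+500²) = √250400 ≈ 500.4, ∠ = arctan(500/20) ≈ 87.71°
zero (s+50): 50 + j500 → |·| = √(50²+500²) = √252500 ≈ 502.49, ∠ = arctan(500/50) ≈ 84.29°
pole (s+4): 4 + j500 → |·| = √(4²+500²) = √250016 ≈ 500.02, ∠ = arctan(500/4) ≈ 89.54°
pole (s+200): 200 + j500 → |·| = √(200²+500²) = √290000 ≈ 538.52, ∠ = arctan(500/200) ≈ 68.20°
∠T = 172.00° − 157.74° = 14.26°

14.3°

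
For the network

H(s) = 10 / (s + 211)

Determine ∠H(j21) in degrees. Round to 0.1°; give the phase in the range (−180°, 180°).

-5.7°

Substitute s = j21:
Numerator: 10 = 10 + j0
Denominator: (j21) + 211 = 211 + j21
|N| = √(10² + 0²) ≈ 10, ∠N ≈ 0.00°
|D| = √(211² + 21²) ≈ 212.04, ∠D ≈ 5.68°
∠H = 0.00° − 5.68° = -5.68°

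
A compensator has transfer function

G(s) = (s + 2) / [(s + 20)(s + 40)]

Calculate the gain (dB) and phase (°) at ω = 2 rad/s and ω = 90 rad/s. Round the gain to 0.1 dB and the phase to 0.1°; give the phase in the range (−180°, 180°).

At s = jω = j2:
zero (s+2): 2 + j2 → |·| = √(2²+2²) = √8 ≈ 2.8284, ∠ = arctan(2/2) ≈ 45.00°
pole (s+20): 20 + j2 → |·| = √(20²+2²) = √404 ≈ 20.1, ∠ = arctan(2/20) ≈ 5.71°
pole (s+40): 40 + j2 → |·| = √(40²+2²) = √1604 ≈ 40.05, ∠ = arctan(2/40) ≈ 2.86°
|G| = 1 · 2.8284 / 805 ≈ 0.0035135
Gain = 20 log₁₀(0.0035135) ≈ -49.09 dB
∠G = 45.00° − 8.57° = 36.43°

At s = jω = j90:
zero (s+2): 2 + j90 → |·| = √(2²+90²) = √8104 ≈ 90.022, ∠ = arctan(90/2) ≈ 88.73°
pole (s+20): 20 + j90 → |·| = √(20²+90²) = √8500 ≈ 92.195, ∠ = arctan(90/20) ≈ 77.47°
pole (s+40): 40 + j90 → |·| = √(40²+90²) = √9700 ≈ 98.489, ∠ = arctan(90/40) ≈ 66.04°
|G| = 1 · 90.022 / 9080.2 ≈ 0.0099141
Gain = 20 log₁₀(0.0099141) ≈ -40.07 dB
∠G = 88.73° − 143.51° = -54.78°

ω = 2: -49.1 dB, 36.4°; ω = 90: -40.1 dB, -54.8°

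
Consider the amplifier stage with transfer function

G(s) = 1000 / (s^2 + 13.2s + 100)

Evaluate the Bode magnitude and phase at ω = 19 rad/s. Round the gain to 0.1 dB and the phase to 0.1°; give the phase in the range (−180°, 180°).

At s = jω = j19:
quadratic: (j19)² + 13.2·j19 + 100 = -261 + j250.8 → |·| ≈ 361.97, ∠ ≈ 136.14°
|G| = 1000 / 361.97 ≈ 2.7627
Gain = 20 log₁₀(2.7627) ≈ 8.83 dB
∠G = 0.00° − 136.14° = -136.14°

8.8 dB, -136.1°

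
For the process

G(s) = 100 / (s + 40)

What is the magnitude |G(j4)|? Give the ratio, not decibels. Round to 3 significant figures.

2.49

Substitute s = j4:
Numerator: 100 = 100 + j0
Denominator: (j4) + 40 = 40 + j4
|N| = √(100² + 0²) ≈ 100, ∠N ≈ 0.00°
|D| = √(40² + 4²) ≈ 40.2, ∠D ≈ 5.71°
|G| = 100 / 40.2 ≈ 2.4876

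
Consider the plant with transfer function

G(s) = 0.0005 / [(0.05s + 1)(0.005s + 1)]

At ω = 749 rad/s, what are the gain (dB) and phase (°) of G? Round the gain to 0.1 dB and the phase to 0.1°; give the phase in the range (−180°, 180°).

At ω = 749 rad/s:
pole (1 + j749·0.05) = 1 + j37.45 → |·| ≈ 37.463, ∠ ≈ 88.47°
pole (1 + j749·0.005) = 1 + j3.745 → |·| ≈ 3.8762, ∠ ≈ 75.05°
|G| = 0.0005 · 1 / (37.463 · 3.8762) ≈ 3.4432e-06
Gain = 20 log₁₀(3.4432e-06) ≈ -109.26 dB
∠G = (0°) − (88.47° + 75.05°) = -163.52°

-109.3 dB, -163.5°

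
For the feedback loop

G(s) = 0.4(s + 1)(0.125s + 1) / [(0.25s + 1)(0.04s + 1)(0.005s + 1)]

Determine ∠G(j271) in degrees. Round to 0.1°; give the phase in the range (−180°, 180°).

-49.4°

At ω = 271 rad/s:
zero (1 + j271·1) = 1 + j271 → |·| ≈ 271, ∠ ≈ 89.79°
zero (1 + j271·0.125) = 1 + j33.875 → |·| ≈ 33.89, ∠ ≈ 88.31°
pole (1 + j271·0.25) = 1 + j67.75 → |·| ≈ 67.757, ∠ ≈ 89.15°
pole (1 + j271·0.04) = 1 + j10.84 → |·| ≈ 10.886, ∠ ≈ 84.73°
pole (1 + j271·0.005) = 1 + j1.355 → |·| ≈ 1.6841, ∠ ≈ 53.57°
∠G = (89.79° + 88.31°) − (89.15° + 84.73° + 53.57°) = -49.35°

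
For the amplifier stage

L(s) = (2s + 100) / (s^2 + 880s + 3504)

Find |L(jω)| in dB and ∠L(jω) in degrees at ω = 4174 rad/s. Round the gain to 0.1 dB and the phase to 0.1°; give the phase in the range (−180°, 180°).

Substitute s = j4174:
Numerator: 2(j4174) + 100 = 100 + j8348
Denominator: (j4174)^2 + 880(j4174) + 3504 = -17418772 + j3673120
|N| = √(100² + 8348²) ≈ 8348.6, ∠N ≈ 89.31°
|D| = √(17418772² + 3673120²) ≈ 1.7802e+07, ∠D ≈ 168.09°
|L| = 8348.6 / 1.7802e+07 ≈ 0.00046897
Gain = 20 log₁₀(0.00046897) ≈ -66.58 dB
∠L = 89.31° − 168.09° = -78.78°

-66.6 dB, -78.8°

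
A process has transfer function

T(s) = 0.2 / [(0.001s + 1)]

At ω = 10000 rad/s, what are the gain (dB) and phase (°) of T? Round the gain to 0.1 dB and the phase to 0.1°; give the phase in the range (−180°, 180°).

At ω = 10000 rad/s:
pole (1 + j10000·0.001) = 1 + j10 → |·| ≈ 10.05, ∠ ≈ 84.29°
|T| = 0.2 · 1 / (10.05) ≈ 0.0199
Gain = 20 log₁₀(0.0199) ≈ -34.02 dB
∠T = (0°) − (84.29°) = -84.29°

-34.0 dB, -84.3°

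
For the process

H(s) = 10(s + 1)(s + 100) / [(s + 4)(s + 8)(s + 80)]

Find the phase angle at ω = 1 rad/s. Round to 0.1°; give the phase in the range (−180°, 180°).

At s = jω = j1:
zero (s+1): 1 + j1 → |·| = √(1²+1²) = √2 ≈ 1.4142, ∠ = arctan(1/1) ≈ 45.00°
zero (s+100): 100 + j1 → |·| = √(100²+1²) = √10001 ≈ 100, ∠ = arctan(1/100) ≈ 0.57°
pole (s+4): 4 + j1 → |·| = √(4²+1²) = √17 ≈ 4.1231, ∠ = arctan(1/4) ≈ 14.04°
pole (s+8): 8 + j1 → |·| = √(8²+1²) = √65 ≈ 8.0623, ∠ = arctan(1/8) ≈ 7.13°
pole (s+80): 80 + j1 → |·| = √(80²+1²) = √6401 ≈ 80.006, ∠ = arctan(1/80) ≈ 0.72°
∠H = 45.57° − 21.89° = 23.68°

23.7°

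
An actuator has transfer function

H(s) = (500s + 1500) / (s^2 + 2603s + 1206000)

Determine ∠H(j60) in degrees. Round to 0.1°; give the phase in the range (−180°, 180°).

Substitute s = j60:
Numerator: 500(j60) + 1500 = 1500 + j30000
Denominator: (j60)^2 + 2603(j60) + 1206000 = 1202400 + j156180
|N| = √(1500² + 30000²) ≈ 30037, ∠N ≈ 87.14°
|D| = √(1202400² + 156180²) ≈ 1.2125e+06, ∠D ≈ 7.40°
∠H = 87.14° − 7.40° = 79.74°

79.7°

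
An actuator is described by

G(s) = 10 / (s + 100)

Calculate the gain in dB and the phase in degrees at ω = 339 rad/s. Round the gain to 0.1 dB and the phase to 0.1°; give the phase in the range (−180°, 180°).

Substitute s = j339:
Numerator: 10 = 10 + j0
Denominator: (j339) + 100 = 100 + j339
|N| = √(10² + 0²) ≈ 10, ∠N ≈ 0.00°
|D| = √(100² + 339²) ≈ 353.44, ∠D ≈ 73.56°
|G| = 10 / 353.44 ≈ 0.028293
Gain = 20 log₁₀(0.028293) ≈ -30.97 dB
∠G = 0.00° − 73.56° = -73.56°

-31.0 dB, -73.6°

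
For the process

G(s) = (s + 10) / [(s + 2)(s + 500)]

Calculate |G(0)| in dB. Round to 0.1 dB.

G(0) = 1·10 / (2·500) = 0.01
20 log₁₀(0.01) ≈ -40.00 dB

-40.0 dB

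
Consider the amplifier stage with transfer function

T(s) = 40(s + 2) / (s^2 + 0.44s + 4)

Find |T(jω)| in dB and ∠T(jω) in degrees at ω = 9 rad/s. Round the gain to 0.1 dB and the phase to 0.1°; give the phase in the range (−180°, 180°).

13.6 dB, -99.6°

At s = jω = j9:
zero (s+2): 2 + j9 → |·| = √(2²+9²) = √85 ≈ 9.2195, ∠ = arctan(9/2) ≈ 77.47°
quadratic: (j9)² + 0.44·j9 + 4 = -77 + j3.96 → |·| ≈ 77.102, ∠ ≈ 177.06°
|T| = 40 · 9.2195 / 77.102 ≈ 4.783
Gain = 20 log₁₀(4.783) ≈ 13.59 dB
∠T = 77.47° − 177.06° = -99.59°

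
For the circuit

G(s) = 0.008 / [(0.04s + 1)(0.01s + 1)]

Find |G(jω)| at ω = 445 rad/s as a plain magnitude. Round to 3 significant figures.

9.84e-05

At ω = 445 rad/s:
pole (1 + j445·0.04) = 1 + j17.8 → |·| ≈ 17.828, ∠ ≈ 86.78°
pole (1 + j445·0.01) = 1 + j4.45 → |·| ≈ 4.561, ∠ ≈ 77.33°
|G| = 0.008 · 1 / (17.828 · 4.561) ≈ 9.8385e-05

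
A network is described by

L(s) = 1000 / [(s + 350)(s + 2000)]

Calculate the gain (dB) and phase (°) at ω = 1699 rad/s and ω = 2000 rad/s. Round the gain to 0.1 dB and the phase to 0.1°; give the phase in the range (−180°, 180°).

ω = 1699: -73.2 dB, -118.7°; ω = 2000: -75.2 dB, -125.1°

At s = jω = j1699:
pole (s+350): 350 + j1699 → |·| = √(350²+1699²) = √3009101 ≈ 1734.7, ∠ = arctan(1699/350) ≈ 78.36°
pole (s+2000): 2000 + j1699 → |·| = √(2000²+1699²) = √6886601 ≈ 2624.2, ∠ = arctan(1699/2000) ≈ 40.35°
|L| = 1000 / 4.5522e+06 ≈ 0.00021967
Gain = 20 log₁₀(0.00021967) ≈ -73.16 dB
∠L = 0.00° − 118.71° = -118.71°

At s = jω = j2000:
pole (s+350): 350 + j2000 → |·| = √(350²+2000²) = √4122500 ≈ 2030.4, ∠ = arctan(2000/350) ≈ 80.07°
pole (s+2000): 2000 + j2000 → |·| = √(2000²+2000²) = √8000000 ≈ 2828.4, ∠ = arctan(2000/2000) ≈ 45.00°
|L| = 1000 / 5.7428e+06 ≈ 0.00017413
Gain = 20 log₁₀(0.00017413) ≈ -75.18 dB
∠L = 0.00° − 125.07° = -125.07°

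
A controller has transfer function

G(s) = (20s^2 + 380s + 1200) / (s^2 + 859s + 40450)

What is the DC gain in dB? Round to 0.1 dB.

-30.6 dB

G(0) = 1200 / 40450 ≈ 0.029666
20 log₁₀(0.029666) ≈ -30.55 dB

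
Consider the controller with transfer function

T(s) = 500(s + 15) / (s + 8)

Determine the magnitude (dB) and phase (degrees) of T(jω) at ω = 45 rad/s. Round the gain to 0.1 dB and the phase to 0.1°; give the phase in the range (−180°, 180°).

54.3 dB, -8.4°

At s = jω = j45:
zero (s+15): 15 + j45 → |·| = √(15²+45²) = √2250 ≈ 47.434, ∠ = arctan(45/15) ≈ 71.57°
pole (s+8): 8 + j45 → |·| = √(8²+45²) = √2089 ≈ 45.706, ∠ = arctan(45/8) ≈ 79.92°
|T| = 500 · 47.434 / 45.706 ≈ 518.9
Gain = 20 log₁₀(518.9) ≈ 54.30 dB
∠T = 71.57° − 79.92° = -8.35°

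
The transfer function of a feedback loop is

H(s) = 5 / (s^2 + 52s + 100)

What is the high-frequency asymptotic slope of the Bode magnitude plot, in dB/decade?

Each pole contributes −20 dB/decade at high frequency; each zero contributes +20 dB/decade.
Net: 0 zero(s) − 2 pole(s) → -40 dB/decade.

-40 dB/decade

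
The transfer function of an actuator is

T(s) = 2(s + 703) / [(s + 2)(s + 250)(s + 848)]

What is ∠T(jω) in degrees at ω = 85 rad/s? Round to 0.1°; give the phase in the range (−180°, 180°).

At s = jω = j85:
zero (s+703): 703 + j85 → |·| = √(703²+85²) = √501434 ≈ 708.12, ∠ = arctan(85/703) ≈ 6.89°
pole (s+2): 2 + j85 → |·| = √(2²+85²) = √7229 ≈ 85.024, ∠ = arctan(85/2) ≈ 88.65°
pole (s+250): 250 + j85 → |·| = √(250²+85²) = √69725 ≈ 264.05, ∠ = arctan(85/250) ≈ 18.78°
pole (s+848): 848 + j85 → |·| = √(848²+85²) = √726329 ≈ 852.25, ∠ = arctan(85/848) ≈ 5.72°
∠T = 6.89° − 113.15° = -106.26°

-106.3°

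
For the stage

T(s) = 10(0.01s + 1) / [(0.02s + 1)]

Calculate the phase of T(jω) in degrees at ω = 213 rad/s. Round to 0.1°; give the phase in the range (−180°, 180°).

At ω = 213 rad/s:
zero (1 + j213·0.01) = 1 + j2.13 → |·| ≈ 2.3531, ∠ ≈ 64.85°
pole (1 + j213·0.02) = 1 + j4.26 → |·| ≈ 4.3758, ∠ ≈ 76.79°
∠T = (64.85°) − (76.79°) = -11.94°

-11.9°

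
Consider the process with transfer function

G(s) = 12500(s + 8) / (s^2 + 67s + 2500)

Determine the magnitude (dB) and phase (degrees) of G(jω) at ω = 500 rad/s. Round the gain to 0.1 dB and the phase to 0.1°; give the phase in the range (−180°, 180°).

28.0 dB, -83.2°

At s = jω = j500:
zero (s+8): 8 + j500 → |·| = √(8²+500²) = √250064 ≈ 500.06, ∠ = arctan(500/8) ≈ 89.08°
quadratic: (j500)² + 67·j500 + 2500 = -247500 + j33500 → |·| ≈ 2.4976e+05, ∠ ≈ 172.29°
|G| = 12500 · 500.06 / 2.4976e+05 ≈ 25.027
Gain = 20 log₁₀(25.027) ≈ 27.97 dB
∠G = 89.08° − 172.29° = -83.21°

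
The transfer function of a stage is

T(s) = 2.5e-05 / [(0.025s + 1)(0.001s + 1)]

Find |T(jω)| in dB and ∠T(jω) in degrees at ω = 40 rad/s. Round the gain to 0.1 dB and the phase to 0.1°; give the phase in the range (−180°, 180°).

-95.1 dB, -47.3°

At ω = 40 rad/s:
pole (1 + j40·0.025) = 1 + j1 → |·| ≈ 1.4142, ∠ ≈ 45.00°
pole (1 + j40·0.001) = 1 + j0.04 → |·| ≈ 1.0008, ∠ ≈ 2.29°
|T| = 2.5e-05 · 1 / (1.4142 · 1.0008) ≈ 1.7664e-05
Gain = 20 log₁₀(1.7664e-05) ≈ -95.06 dB
∠T = (0°) − (45.00° + 2.29°) = -47.29°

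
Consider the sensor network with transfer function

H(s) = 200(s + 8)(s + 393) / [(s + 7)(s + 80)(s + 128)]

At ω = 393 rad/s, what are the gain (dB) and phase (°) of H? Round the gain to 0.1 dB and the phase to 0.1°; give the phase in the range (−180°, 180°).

At s = jω = j393:
zero (s+8): 8 + j393 → |·| = √(8²+393²) = √154513 ≈ 393.08, ∠ = arctan(393/8) ≈ 88.83°
zero (s+393): 393 + j393 → |·| = √(393²+393²) = √308898 ≈ 555.79, ∠ = arctan(393/393) ≈ 45.00°
pole (s+7): 7 + j393 → |·| = √(7²+393²) = √154498 ≈ 393.06, ∠ = arctan(393/7) ≈ 88.98°
pole (s+80): 80 + j393 → |·| = √(80²+393²) = √160849 ≈ 401.06, ∠ = arctan(393/80) ≈ 78.49°
pole (s+128): 128 + j393 → |·| = √(128²+393²) = √170833 ≈ 413.32, ∠ = arctan(393/128) ≈ 71.96°
|H| = 200 · 2.1847e+05 / 6.5156e+07 ≈ 0.67061
Gain = 20 log₁₀(0.67061) ≈ -3.47 dB
∠H = 133.83° − 239.43° = -105.60°

-3.5 dB, -105.6°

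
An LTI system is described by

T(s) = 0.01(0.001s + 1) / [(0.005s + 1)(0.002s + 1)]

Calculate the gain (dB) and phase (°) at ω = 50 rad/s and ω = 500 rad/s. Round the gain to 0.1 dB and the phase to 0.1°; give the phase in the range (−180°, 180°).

At ω = 50 rad/s:
zero (1 + j50·0.001) = 1 + j0.05 → |·| ≈ 1.0012, ∠ ≈ 2.86°
pole (1 + j50·0.005) = 1 + j0.25 → |·| ≈ 1.0308, ∠ ≈ 14.04°
pole (1 + j50·0.002) = 1 + j0.1 → |·| ≈ 1.005, ∠ ≈ 5.71°
|T| = 0.01 · 1.0012 / (1.0308 · 1.005) ≈ 0.0096645
Gain = 20 log₁₀(0.0096645) ≈ -40.30 dB
∠T = (2.86°) − (14.04° + 5.71°) = -16.89°

At ω = 500 rad/s:
zero (1 + j500·0.001) = 1 + j0.5 → |·| ≈ 1.118, ∠ ≈ 26.57°
pole (1 + j500·0.005) = 1 + j2.5 → |·| ≈ 2.6926, ∠ ≈ 68.20°
pole (1 + j500·0.002) = 1 + j1 → |·| ≈ 1.4142, ∠ ≈ 45.00°
|T| = 0.01 · 1.118 / (2.6926 · 1.4142) ≈ 0.002936
Gain = 20 log₁₀(0.002936) ≈ -50.64 dB
∠T = (26.57°) − (68.20° + 45.00°) = -86.63°

ω = 50: -40.3 dB, -16.9°; ω = 500: -50.6 dB, -86.6°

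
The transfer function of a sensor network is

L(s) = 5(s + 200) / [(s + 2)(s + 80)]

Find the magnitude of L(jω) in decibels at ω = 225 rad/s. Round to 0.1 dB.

At s = jω = j225:
zero (s+200): 200 + j225 → |·| = √(200²+225²) = √90625 ≈ 301.04, ∠ = arctan(225/200) ≈ 48.37°
pole (s+2): 2 + j225 → |·| = √(2²+225²) = √50629 ≈ 225.01, ∠ = arctan(225/2) ≈ 89.49°
pole (s+80): 80 + j225 → |·| = √(80²+225²) = √57025 ≈ 238.8, ∠ = arctan(225/80) ≈ 70.43°
|L| = 5 · 301.04 / 53732 ≈ 0.028013
Gain = 20 log₁₀(0.028013) ≈ -31.05 dB

-31.1 dB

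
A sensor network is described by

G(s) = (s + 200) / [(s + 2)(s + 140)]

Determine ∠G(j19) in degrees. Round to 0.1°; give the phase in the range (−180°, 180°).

-86.3°

At s = jω = j19:
zero (s+200): 200 + j19 → |·| = √(200²+19²) = √40361 ≈ 200.9, ∠ = arctan(19/200) ≈ 5.43°
pole (s+2): 2 + j19 → |·| = √(2²+19²) = √365 ≈ 19.105, ∠ = arctan(19/2) ≈ 83.99°
pole (s+140): 140 + j19 → |·| = √(140²+19²) = √19961 ≈ 141.28, ∠ = arctan(19/140) ≈ 7.73°
∠G = 5.43° − 91.72° = -86.29°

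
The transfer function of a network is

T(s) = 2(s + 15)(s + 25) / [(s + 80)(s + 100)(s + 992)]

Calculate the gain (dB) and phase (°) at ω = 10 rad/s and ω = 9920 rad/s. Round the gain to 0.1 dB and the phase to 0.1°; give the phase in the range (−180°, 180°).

At s = jω = j10:
zero (s+15): 15 + j10 → |·| = √(15²+10²) = √325 ≈ 18.028, ∠ = arctan(10/15) ≈ 33.69°
zero (s+25): 25 + j10 → |·| = √(25²+10²) = √725 ≈ 26.926, ∠ = arctan(10/25) ≈ 21.80°
pole (s+80): 80 + j10 → |·| = √(80²+10²) = √6500 ≈ 80.623, ∠ = arctan(10/80) ≈ 7.13°
pole (s+100): 100 + j10 → |·| = √(100²+10²) = √10100 ≈ 100.5, ∠ = arctan(10/100) ≈ 5.71°
pole (s+992): 992 + j10 → |·| = √(992²+10²) = √984164 ≈ 992.05, ∠ = arctan(10/992) ≈ 0.58°
|T| = 2 · 485.42 / 8.0382e+06 ≈ 0.00012078
Gain = 20 log₁₀(0.00012078) ≈ -78.36 dB
∠T = 55.49° − 13.42° = 42.07°

At s = jω = j9920:
zero (s+15): 15 + j9920 → |·| = √(15²+9920²) = √98406625 ≈ 9920, ∠ = arctan(9920/15) ≈ 89.91°
zero (s+25): 25 + j9920 → |·| = √(25²+9920²) = √98407025 ≈ 9920, ∠ = arctan(9920/25) ≈ 89.86°
pole (s+80): 80 + j9920 → |·| = √(80²+9920²) = √98412800 ≈ 9920.3, ∠ = arctan(9920/80) ≈ 89.54°
pole (s+100): 100 + j9920 → |·| = √(100²+9920²) = √98416400 ≈ 9920.5, ∠ = arctan(9920/100) ≈ 89.42°
pole (s+992): 992 + j9920 → |·| = √(992²+9920²) = √99390464 ≈ 9969.5, ∠ = arctan(9920/992) ≈ 84.29°
|T| = 2 · 9.8406e+07 / 9.8114e+11 ≈ 0.0002006
Gain = 20 log₁₀(0.0002006) ≈ -73.95 dB
∠T = 179.77° − 263.25° = -83.48°

ω = 10: -78.4 dB, 42.1°; ω = 9920: -74.0 dB, -83.5°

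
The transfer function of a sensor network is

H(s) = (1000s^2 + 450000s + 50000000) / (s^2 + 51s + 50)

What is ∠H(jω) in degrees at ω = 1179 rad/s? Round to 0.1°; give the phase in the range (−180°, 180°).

-19.1°

Substitute s = j1179:
Numerator: 1000(j1179)^2 + 450000(j1179) + 50000000 = -1340041000 + j530550000
Denominator: (j1179)^2 + 51(j1179) + 50 = -1389991 + j60129
|N| = √(1340041000² + 530550000²) ≈ 1.4412e+09, ∠N ≈ 158.40°
|D| = √(1389991² + 60129²) ≈ 1.3913e+06, ∠D ≈ 177.52°
∠H = 158.40° − 177.52° = -19.12°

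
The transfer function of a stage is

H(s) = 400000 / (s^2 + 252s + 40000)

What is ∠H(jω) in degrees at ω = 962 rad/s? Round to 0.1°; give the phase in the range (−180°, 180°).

At s = jω = j962:
quadratic: (j962)² + 252·j962 + 40000 = -885444 + j242424 → |·| ≈ 9.1803e+05, ∠ ≈ 164.69°
∠H = 0.00° − 164.69° = -164.69°

-164.7°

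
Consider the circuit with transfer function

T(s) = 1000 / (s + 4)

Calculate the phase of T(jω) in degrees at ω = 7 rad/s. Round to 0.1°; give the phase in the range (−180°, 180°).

Substitute s = j7:
Numerator: 1000 = 1000 + j0
Denominator: (j7) + 4 = 4 + j7
|N| = √(1000² + 0²) ≈ 1000, ∠N ≈ 0.00°
|D| = √(4² + 7²) ≈ 8.0623, ∠D ≈ 60.26°
∠T = 0.00° − 60.26° = -60.26°

-60.3°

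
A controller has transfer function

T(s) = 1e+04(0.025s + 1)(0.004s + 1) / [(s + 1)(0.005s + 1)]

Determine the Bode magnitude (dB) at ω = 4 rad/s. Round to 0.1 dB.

At ω = 4 rad/s:
zero (1 + j4·0.025) = 1 + j0.1 → |·| ≈ 1.005, ∠ ≈ 5.71°
zero (1 + j4·0.004) = 1 + j0.016 → |·| ≈ 1.0001, ∠ ≈ 0.92°
pole (1 + j4·1) = 1 + j4 → |·| ≈ 4.1231, ∠ ≈ 75.96°
pole (1 + j4·0.005) = 1 + j0.02 → |·| ≈ 1.0002, ∠ ≈ 1.15°
|T| = 1e+04 · 1.005 · 1.0001 / (4.1231 · 1.0002) ≈ 2437.2
Gain = 20 log₁₀(2437.2) ≈ 67.74 dB

67.7 dB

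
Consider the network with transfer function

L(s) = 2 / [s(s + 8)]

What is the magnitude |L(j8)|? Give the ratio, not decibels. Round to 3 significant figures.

0.0221

At s = jω = j8:
pole (s+8): 8 + j8 → |·| = √(8²+8²) = √128 ≈ 11.314, ∠ = arctan(8/8) ≈ 45.00°
pole at origin: |s| = 8, ∠ = 90.00° (in denominator)
|L| = 2 / 90.512 ≈ 0.022097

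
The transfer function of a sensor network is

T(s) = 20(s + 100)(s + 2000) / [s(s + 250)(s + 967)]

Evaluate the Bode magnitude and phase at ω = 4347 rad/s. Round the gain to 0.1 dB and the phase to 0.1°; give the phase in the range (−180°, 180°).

-46.1 dB, -100.2°

At s = jω = j4347:
zero (s+100): 100 + j4347 → |·| = √(100²+4347²) = √18906409 ≈ 4348.2, ∠ = arctan(4347/100) ≈ 88.68°
zero (s+2000): 2000 + j4347 → |·| = √(2000²+4347²) = √22896409 ≈ 4785, ∠ = arctan(4347/2000) ≈ 65.29°
pole (s+250): 250 + j4347 → |·| = √(250²+4347²) = √18958909 ≈ 4354.2, ∠ = arctan(4347/250) ≈ 86.71°
pole (s+967): 967 + j4347 → |·| = √(967²+4347²) = √19831498 ≈ 4453.3, ∠ = arctan(4347/967) ≈ 77.46°
pole at origin: |s| = 4347, ∠ = 90.00° (in denominator)
|T| = 20 · 2.0806e+07 / 8.4291e+10 ≈ 0.0049367
Gain = 20 log₁₀(0.0049367) ≈ -46.13 dB
∠T = 153.97° − 254.17° = -100.20°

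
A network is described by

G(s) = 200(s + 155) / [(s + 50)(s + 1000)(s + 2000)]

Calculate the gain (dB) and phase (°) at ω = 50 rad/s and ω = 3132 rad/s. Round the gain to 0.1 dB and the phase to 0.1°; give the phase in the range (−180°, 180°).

ω = 50: -72.8 dB, -31.4°; ω = 3132: -95.7 dB, -131.7°

At s = jω = j50:
zero (s+155): 155 + j50 → |·| = √(155²+50²) = √26525 ≈ 162.86, ∠ = arctan(50/155) ≈ 17.88°
pole (s+50): 50 + j50 → |·| = √(50²+50²) = √5000 ≈ 70.711, ∠ = arctan(50/50) ≈ 45.00°
pole (s+1000): 1000 + j50 → |·| = √(1000²+50²) = √1002500 ≈ 1001.2, ∠ = arctan(50/1000) ≈ 2.86°
pole (s+2000): 2000 + j50 → |·| = √(2000²+50²) = √4002500 ≈ 2000.6, ∠ = arctan(50/2000) ≈ 1.43°
|G| = 200 · 162.86 / 1.4163e+08 ≈ 0.00022998
Gain = 20 log₁₀(0.00022998) ≈ -72.77 dB
∠G = 17.88° − 49.29° = -31.41°

At s = jω = j3132:
zero (s+155): 155 + j3132 → |·| = √(155²+3132²) = √9833449 ≈ 3135.8, ∠ = arctan(3132/155) ≈ 87.17°
pole (s+50): 50 + j3132 → |·| = √(50²+3132²) = √9811924 ≈ 3132.4, ∠ = arctan(3132/50) ≈ 89.09°
pole (s+1000): 1000 + j3132 → |·| = √(1000²+3132²) = √10809424 ≈ 3287.8, ∠ = arctan(3132/1000) ≈ 72.29°
pole (s+2000): 2000 + j3132 → |·| = √(2000²+3132²) = √13809424 ≈ 3716.1, ∠ = arctan(3132/2000) ≈ 57.44°
|G| = 200 · 3135.8 / 3.8271e+10 ≈ 1.6387e-05
Gain = 20 log₁₀(1.6387e-05) ≈ -95.71 dB
∠G = 87.17° − 218.82° = -131.65°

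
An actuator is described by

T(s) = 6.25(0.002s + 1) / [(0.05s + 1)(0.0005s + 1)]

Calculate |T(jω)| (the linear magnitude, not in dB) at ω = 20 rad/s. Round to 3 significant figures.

At ω = 20 rad/s:
zero (1 + j20·0.002) = 1 + j0.04 → |·| ≈ 1.0008, ∠ ≈ 2.29°
pole (1 + j20·0.05) = 1 + j1 → |·| ≈ 1.4142, ∠ ≈ 45.00°
pole (1 + j20·0.0005) = 1 + j0.01 → |·| ≈ 1, ∠ ≈ 0.57°
|T| = 6.25 · 1.0008 / (1.4142 · 1) ≈ 4.423

4.42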